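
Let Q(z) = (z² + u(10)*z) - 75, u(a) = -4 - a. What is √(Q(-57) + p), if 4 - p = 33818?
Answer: I*√29842 ≈ 172.75*I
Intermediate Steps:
p = -33814 (p = 4 - 1*33818 = 4 - 33818 = -33814)
Q(z) = -75 + z² - 14*z (Q(z) = (z² + (-4 - 1*10)*z) - 75 = (z² + (-4 - 10)*z) - 75 = (z² - 14*z) - 75 = -75 + z² - 14*z)
√(Q(-57) + p) = √((-75 + (-57)² - 14*(-57)) - 33814) = √((-75 + 3249 + 798) - 33814) = √(3972 - 33814) = √(-29842) = I*√29842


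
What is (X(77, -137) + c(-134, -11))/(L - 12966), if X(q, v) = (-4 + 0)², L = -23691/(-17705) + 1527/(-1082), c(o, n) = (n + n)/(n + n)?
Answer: -325665770/248388600333 ≈ -0.0013111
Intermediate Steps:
c(o, n) = 1 (c(o, n) = (2*n)/((2*n)) = (2*n)*(1/(2*n)) = 1)
L = -1401873/19156810 (L = -23691*(-1/17705) + 1527*(-1/1082) = 23691/17705 - 1527/1082 = -1401873/19156810 ≈ -0.073179)
X(q, v) = 16 (X(q, v) = (-4)² = 16)
(X(77, -137) + c(-134, -11))/(L - 12966) = (16 + 1)/(-1401873/19156810 - 12966) = 17/(-248388600333/19156810) = 17*(-19156810/248388600333) = -325665770/248388600333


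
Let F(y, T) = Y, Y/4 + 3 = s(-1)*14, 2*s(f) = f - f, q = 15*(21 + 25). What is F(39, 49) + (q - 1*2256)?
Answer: -1578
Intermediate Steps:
q = 690 (q = 15*46 = 690)
s(f) = 0 (s(f) = (f - f)/2 = (1/2)*0 = 0)
Y = -12 (Y = -12 + 4*(0*14) = -12 + 4*0 = -12 + 0 = -12)
F(y, T) = -12
F(39, 49) + (q - 1*2256) = -12 + (690 - 1*2256) = -12 + (690 - 2256) = -12 - 1566 = -1578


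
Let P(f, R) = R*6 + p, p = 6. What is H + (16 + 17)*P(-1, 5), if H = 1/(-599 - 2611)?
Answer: 3813479/3210 ≈ 1188.0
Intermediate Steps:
P(f, R) = 6 + 6*R (P(f, R) = R*6 + 6 = 6*R + 6 = 6 + 6*R)
H = -1/3210 (H = 1/(-3210) = -1/3210 ≈ -0.00031153)
H + (16 + 17)*P(-1, 5) = -1/3210 + (16 + 17)*(6 + 6*5) = -1/3210 + 33*(6 + 30) = -1/3210 + 33*36 = -1/3210 + 1188 = 3813479/3210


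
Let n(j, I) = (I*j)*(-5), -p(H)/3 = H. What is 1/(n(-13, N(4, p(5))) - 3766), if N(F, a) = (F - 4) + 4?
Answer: -1/3506 ≈ -0.00028523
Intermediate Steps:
p(H) = -3*H
N(F, a) = F (N(F, a) = (-4 + F) + 4 = F)
n(j, I) = -5*I*j
1/(n(-13, N(4, p(5))) - 3766) = 1/(-5*4*(-13) - 3766) = 1/(260 - 3766) = 1/(-3506) = -1/3506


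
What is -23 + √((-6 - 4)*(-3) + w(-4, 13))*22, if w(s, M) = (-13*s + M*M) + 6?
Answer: -23 + 22*√257 ≈ 329.69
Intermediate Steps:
w(s, M) = 6 + M² - 13*s (w(s, M) = (-13*s + M²) + 6 = (M² - 13*s) + 6 = 6 + M² - 13*s)
-23 + √((-6 - 4)*(-3) + w(-4, 13))*22 = -23 + √((-6 - 4)*(-3) + (6 + 13² - 13*(-4)))*22 = -23 + √(-10*(-3) + (6 + 169 + 52))*22 = -23 + √(30 + 227)*22 = -23 + √257*22 = -23 + 22*√257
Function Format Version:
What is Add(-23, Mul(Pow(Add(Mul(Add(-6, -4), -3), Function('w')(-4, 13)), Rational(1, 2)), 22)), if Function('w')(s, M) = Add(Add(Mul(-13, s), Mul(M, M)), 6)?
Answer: Add(-23, Mul(22, Pow(257, Rational(1, 2)))) ≈ 329.69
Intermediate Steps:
Function('w')(s, M) = Add(6, Pow(M, 2), Mul(-13, s)) (Function('w')(s, M) = Add(Add(Mul(-13, s), Pow(M, 2)), 6) = Add(Add(Pow(M, 2), Mul(-13, s)), 6) = Add(6, Pow(M, 2), Mul(-13, s)))
Add(-23, Mul(Pow(Add(Mul(Add(-6, -4), -3), Function('w')(-4, 13)), Rational(1, 2)), 22)) = Add(-23, Mul(Pow(Add(Mul(Add(-6, -4), -3), Add(6, Pow(13, 2), Mul(-13, -4))), Rational(1, 2)), 22)) = Add(-23, Mul(Pow(Add(Mul(-10, -3), Add(6, 169, 52)), Rational(1, 2)), 22)) = Add(-23, Mul(Pow(Add(30, 227), Rational(1, 2)), 22)) = Add(-23, Mul(Pow(257, Rational(1, 2)), 22)) = Add(-23, Mul(22, Pow(257, Rational(1, 2))))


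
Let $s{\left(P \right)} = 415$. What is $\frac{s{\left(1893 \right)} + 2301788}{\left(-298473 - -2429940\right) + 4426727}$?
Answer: $\frac{2302203}{6558194} \approx 0.35104$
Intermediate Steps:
$\frac{s{\left(1893 \right)} + 2301788}{\left(-298473 - -2429940\right) + 4426727} = \frac{415 + 2301788}{\left(-298473 - -2429940\right) + 4426727} = \frac{2302203}{\left(-298473 + 2429940\right) + 4426727} = \frac{2302203}{2131467 + 4426727} = \frac{2302203}{6558194}$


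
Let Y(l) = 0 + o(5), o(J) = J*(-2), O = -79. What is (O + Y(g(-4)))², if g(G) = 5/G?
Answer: 7921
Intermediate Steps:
o(J) = -2*J
Y(l) = -10 (Y(l) = 0 - 2*5 = 0 - 10 = -10)
(O + Y(g(-4)))² = (-79 - 10)² = (-89)² = 7921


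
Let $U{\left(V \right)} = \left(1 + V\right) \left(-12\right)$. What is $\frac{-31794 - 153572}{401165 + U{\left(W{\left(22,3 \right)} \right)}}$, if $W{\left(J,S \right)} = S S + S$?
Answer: $- \frac{185366}{401009} \approx -0.46225$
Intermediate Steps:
$W{\left(J,S \right)} = S + S^{2}$ ($W{\left(J,S \right)} = S^{2} + S = S + S^{2}$)
$U{\left(V \right)} = -12 - 12 V$
$\frac{-31794 - 153572}{401165 + U{\left(W{\left(22,3 \right)} \right)}} = \frac{-31794 - 153572}{401165 - \left(12 + 12 \cdot 3 \left(1 + 3\right)\right)} = - \frac{185366}{401165 - \left(12 + 12 \cdot 3 \cdot 4\right)} = - \frac{185366}{401165 - 156} = - \frac{185366}{401009}$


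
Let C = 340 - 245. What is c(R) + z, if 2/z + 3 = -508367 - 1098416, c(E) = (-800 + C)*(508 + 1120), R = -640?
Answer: -922086281821/803393 ≈ -1.1477e+6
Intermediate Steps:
C = 95
c(E) = -1147740 (c(E) = (-800 + 95)*(508 + 1120) = -705*1628 = -1147740)
z = -1/803393 (z = 2/(-3 + (-508367 - 1098416)) = 2/(-3 - 1606783) = 2/(-1606786) = 2*(-1/1606786) = -1/803393 ≈ -1.2447e-6)
c(R) + z = -1147740 - 1/803393 = -922086281821/803393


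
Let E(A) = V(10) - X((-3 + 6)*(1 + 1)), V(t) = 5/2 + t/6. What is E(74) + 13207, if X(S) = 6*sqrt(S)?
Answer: 79267/6 - 6*sqrt(6) ≈ 13196.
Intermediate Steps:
V(t) = 5/2 + t/6 (V(t) = 5*(1/2) + t*(1/6) = 5/2 + t/6)
E(A) = 25/6 - 6*sqrt(6) (E(A) = (5/2 + (1/6)*10) - 6*sqrt((-3 + 6)*(1 + 1)) = (5/2 + 5/3) - 6*sqrt(3*2) = 25/6 - 6*sqrt(6))
E(74) + 13207 = (25/6 - 6*sqrt(6)) + 13207 = 79267/6 - 6*sqrt(6)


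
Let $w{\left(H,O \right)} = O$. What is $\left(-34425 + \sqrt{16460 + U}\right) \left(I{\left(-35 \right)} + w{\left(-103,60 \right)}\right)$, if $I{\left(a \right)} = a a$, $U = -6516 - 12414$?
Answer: $-44236125 + 1285 i \sqrt{2470} \approx -4.4236 \cdot 10^{7} + 63863.0 i$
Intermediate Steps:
$U = -18930$
$I{\left(a \right)} = a^{2}$
$\left(-34425 + \sqrt{16460 + U}\right) \left(I{\left(-35 \right)} + w{\left(-103,60 \right)}\right) = \left(-34425 + \sqrt{16460 - 18930}\right) \left(\left(-35\right)^{2} + 60\right) = \left(-34425 + \sqrt{-2470}\right) \left(1225 + 60\right) = \left(-34425 + i \sqrt{2470}\right) 1285 = -44236125 + 1285 i \sqrt{2470}$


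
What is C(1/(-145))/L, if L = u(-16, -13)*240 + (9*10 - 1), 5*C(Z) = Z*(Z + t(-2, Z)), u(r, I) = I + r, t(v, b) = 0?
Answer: -1/722313875 ≈ -1.3844e-9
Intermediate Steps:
C(Z) = Z²/5 (C(Z) = (Z*(Z + 0))/5 = (Z*Z)/5 = Z²/5)
L = -6871 (L = (-13 - 16)*240 + (9*10 - 1) = -29*240 + (90 - 1) = -6960 + 89 = -6871)
C(1/(-145))/L = ((1/(-145))²/5)/(-6871) = ((-1/145)²/5)*(-1/6871) = ((⅕)*(1/21025))*(-1/6871) = (1/105125)*(-1/6871) = -1/722313875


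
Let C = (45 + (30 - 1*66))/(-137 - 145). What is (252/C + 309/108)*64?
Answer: -4546448/9 ≈ -5.0516e+5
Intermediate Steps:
C = -3/94 (C = (45 + (30 - 66))/(-282) = (45 - 36)*(-1/282) = 9*(-1/282) = -3/94 ≈ -0.031915)
(252/C + 309/108)*64 = (252/(-3/94) + 309/108)*64 = (252*(-94/3) + 309*(1/108))*64 = (-7896 + 103/36)*64 = -284153/36*64 = -4546448/9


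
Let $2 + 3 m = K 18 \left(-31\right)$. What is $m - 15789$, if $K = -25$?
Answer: $- \frac{33419}{3} \approx -11140.0$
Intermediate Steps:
$m = \frac{13948}{3}$ ($m = - \frac{2}{3} + \frac{\left(-25\right) 18 \left(-31\right)}{3} = - \frac{2}{3} + \frac{\left(-450\right) \left(-31\right)}{3} = - \frac{2}{3} + \frac{1}{3} \cdot 13950 = - \frac{2}{3} + 4650 = \frac{13948}{3} \approx 4649.3$)
$m - 15789 = \frac{13948}{3} - 15789 = - \frac{33419}{3}$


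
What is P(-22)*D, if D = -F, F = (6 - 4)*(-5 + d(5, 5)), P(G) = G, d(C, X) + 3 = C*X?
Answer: 748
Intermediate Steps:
d(C, X) = -3 + C*X
F = 34 (F = (6 - 4)*(-5 + (-3 + 5*5)) = 2*(-5 + (-3 + 25)) = 2*(-5 + 22) = 2*17 = 34)
D = -34 (D = -1*34 = -34)
P(-22)*D = -22*(-34) = 748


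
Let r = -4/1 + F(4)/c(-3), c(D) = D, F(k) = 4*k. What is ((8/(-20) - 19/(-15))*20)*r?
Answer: -1456/9 ≈ -161.78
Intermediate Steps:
r = -28/3 (r = -4/1 + (4*4)/(-3) = -4*1 + 16*(-⅓) = -4 - 16/3 = -28/3 ≈ -9.3333)
((8/(-20) - 19/(-15))*20)*r = ((8/(-20) - 19/(-15))*20)*(-28/3) = ((8*(-1/20) - 19*(-1/15))*20)*(-28/3) = ((-⅖ + 19/15)*20)*(-28/3) = ((13/15)*20)*(-28/3) = (52/3)*(-28/3) = -1456/9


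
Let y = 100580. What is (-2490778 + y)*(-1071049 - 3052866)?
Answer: 9856973385170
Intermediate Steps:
(-2490778 + y)*(-1071049 - 3052866) = (-2490778 + 100580)*(-1071049 - 3052866) = -2390198*(-4123915) = 9856973385170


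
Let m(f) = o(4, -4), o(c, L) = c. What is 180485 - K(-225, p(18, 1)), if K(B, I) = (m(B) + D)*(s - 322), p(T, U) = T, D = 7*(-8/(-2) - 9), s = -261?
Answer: 162412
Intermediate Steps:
D = -35 (D = 7*(-8*(-½) - 9) = 7*(4 - 9) = 7*(-5) = -35)
m(f) = 4
K(B, I) = 18073 (K(B, I) = (4 - 35)*(-261 - 322) = -31*(-583) = 18073)
180485 - K(-225, p(18, 1)) = 180485 - 1*18073 = 180485 - 18073 = 162412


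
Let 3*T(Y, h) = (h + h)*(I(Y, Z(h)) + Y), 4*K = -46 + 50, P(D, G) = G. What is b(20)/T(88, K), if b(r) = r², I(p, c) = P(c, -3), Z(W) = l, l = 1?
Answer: 120/17 ≈ 7.0588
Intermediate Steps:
Z(W) = 1
K = 1 (K = (-46 + 50)/4 = (¼)*4 = 1)
I(p, c) = -3
T(Y, h) = 2*h*(-3 + Y)/3 (T(Y, h) = ((h + h)*(-3 + Y))/3 = ((2*h)*(-3 + Y))/3 = (2*h*(-3 + Y))/3 = 2*h*(-3 + Y)/3)
b(20)/T(88, K) = 20²/(((⅔)*1*(-3 + 88))) = 400/(((⅔)*1*85)) = 400/(170/3) = 400*(3/170) = 120/17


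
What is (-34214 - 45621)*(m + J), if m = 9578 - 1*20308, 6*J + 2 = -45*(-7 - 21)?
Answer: 2519672435/3 ≈ 8.3989e+8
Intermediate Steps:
J = 629/3 (J = -1/3 + (-45*(-7 - 21))/6 = -1/3 + (-45*(-28))/6 = -1/3 + (1/6)*1260 = -1/3 + 210 = 629/3 ≈ 209.67)
m = -10730 (m = 9578 - 20308 = -10730)
(-34214 - 45621)*(m + J) = (-34214 - 45621)*(-10730 + 629/3) = -79835*(-31561/3) = 2519672435/3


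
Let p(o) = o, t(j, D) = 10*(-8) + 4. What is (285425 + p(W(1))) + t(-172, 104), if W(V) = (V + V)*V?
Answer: 285351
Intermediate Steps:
W(V) = 2*V² (W(V) = (2*V)*V = 2*V²)
t(j, D) = -76 (t(j, D) = -80 + 4 = -76)
(285425 + p(W(1))) + t(-172, 104) = (285425 + 2*1²) - 76 = (285425 + 2*1) - 76 = (285425 + 2) - 76 = 285427 - 76 = 285351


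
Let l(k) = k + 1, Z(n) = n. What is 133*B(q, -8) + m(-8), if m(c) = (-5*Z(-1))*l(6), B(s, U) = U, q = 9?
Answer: -1029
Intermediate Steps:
l(k) = 1 + k
m(c) = 35 (m(c) = (-5*(-1))*(1 + 6) = 5*7 = 35)
133*B(q, -8) + m(-8) = 133*(-8) + 35 = -1064 + 35 = -1029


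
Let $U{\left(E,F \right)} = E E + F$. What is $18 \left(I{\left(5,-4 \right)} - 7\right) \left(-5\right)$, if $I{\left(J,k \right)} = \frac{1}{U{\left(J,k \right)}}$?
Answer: $\frac{4380}{7} \approx 625.71$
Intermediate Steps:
$U{\left(E,F \right)} = F + E^{2}$ ($U{\left(E,F \right)} = E^{2} + F = F + E^{2}$)
$I{\left(J,k \right)} = \frac{1}{k + J^{2}}$
$18 \left(I{\left(5,-4 \right)} - 7\right) \left(-5\right) = 18 \left(\frac{1}{-4 + 5^{2}} - 7\right) \left(-5\right) = 18 \left(\frac{1}{-4 + 25} - 7\right) \left(-5\right) = 18 \left(\frac{1}{21} - 7\right) \left(-5\right) = 18 \left(- \frac{146}{21}\right) \left(-5\right) = \left(- \frac{876}{7}\right) \left(-5\right) = \frac{4380}{7}$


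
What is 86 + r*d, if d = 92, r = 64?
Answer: 5974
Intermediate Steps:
86 + r*d = 86 + 64*92 = 86 + 5888 = 5974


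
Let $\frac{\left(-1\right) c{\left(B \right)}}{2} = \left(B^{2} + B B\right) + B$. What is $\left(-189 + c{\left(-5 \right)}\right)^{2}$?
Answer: $77841$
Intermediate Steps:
$c{\left(B \right)} = - 4 B^{2} - 2 B$ ($c{\left(B \right)} = - 2 \left(\left(B^{2} + B B\right) + B\right) = - 2 \left(\left(B^{2} + B^{2}\right) + B\right) = - 2 \left(2 B^{2} + B\right) = - 2 \left(B + 2 B^{2}\right) = - 4 B^{2} - 2 B$)
$\left(-189 + c{\left(-5 \right)}\right)^{2} = \left(-189 - - 10 \left(1 + 2 \left(-5\right)\right)\right)^{2} = \left(-189 - - 10 \left(1 - 10\right)\right)^{2} = \left(-189 - \left(-10\right) \left(-9\right)\right)^{2} = \left(-189 - 90\right)^{2} = \left(-279\right)^{2} = 77841$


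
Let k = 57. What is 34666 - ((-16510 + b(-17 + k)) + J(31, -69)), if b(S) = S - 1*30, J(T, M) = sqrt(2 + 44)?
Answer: 51166 - sqrt(46) ≈ 51159.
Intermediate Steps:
J(T, M) = sqrt(46)
b(S) = -30 + S (b(S) = S - 30 = -30 + S)
34666 - ((-16510 + b(-17 + k)) + J(31, -69)) = 34666 - ((-16510 + (-30 + (-17 + 57))) + sqrt(46)) = 34666 - ((-16510 + (-30 + 40)) + sqrt(46)) = 34666 - ((-16510 + 10) + sqrt(46)) = 34666 - (-16500 + sqrt(46)) = 34666 + (16500 - sqrt(46)) = 51166 - sqrt(46)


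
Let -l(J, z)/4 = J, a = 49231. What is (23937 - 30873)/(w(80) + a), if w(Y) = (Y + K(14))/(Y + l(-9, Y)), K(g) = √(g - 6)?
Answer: -574354221072/4076763085921 + 201144*√2/4076763085921 ≈ -0.14088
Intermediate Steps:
K(g) = √(-6 + g)
l(J, z) = -4*J
w(Y) = (Y + 2*√2)/(36 + Y) (w(Y) = (Y + √(-6 + 14))/(Y - 4*(-9)) = (Y + √8)/(Y + 36) = (Y + 2*√2)/(36 + Y))
(23937 - 30873)/(w(80) + a) = (23937 - 30873)/((80 + 2*√2)/(36 + 80) + 49231) = -6936/((80 + 2*√2)/116 + 49231) = -6936/((20/29 + √2/58) + 49231) = -6936/(1427719/29 + √2/58)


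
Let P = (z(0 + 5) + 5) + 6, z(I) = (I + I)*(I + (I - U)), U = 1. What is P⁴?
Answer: 104060401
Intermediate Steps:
z(I) = 2*I*(-1 + 2*I) (z(I) = (I + I)*(I + (I - 1*1)) = (2*I)*(I + (I - 1)) = (2*I)*(I + (-1 + I)) = (2*I)*(-1 + 2*I) = 2*I*(-1 + 2*I))
P = 101 (P = (2*(0 + 5)*(-1 + 2*(0 + 5)) + 5) + 6 = (2*5*(-1 + 2*5) + 5) + 6 = (2*5*(-1 + 10) + 5) + 6 = (2*5*9 + 5) + 6 = (90 + 5) + 6 = 95 + 6 = 101)
P⁴ = 101⁴ = 104060401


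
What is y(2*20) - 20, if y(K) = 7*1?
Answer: -13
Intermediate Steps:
y(K) = 7
y(2*20) - 20 = 7 - 20 = -13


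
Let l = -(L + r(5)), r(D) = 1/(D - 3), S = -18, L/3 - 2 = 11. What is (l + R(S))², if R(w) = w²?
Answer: 323761/4 ≈ 80940.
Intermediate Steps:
L = 39 (L = 6 + 3*11 = 6 + 33 = 39)
r(D) = 1/(-3 + D)
l = -79/2 (l = -(39 + 1/(-3 + 5)) = -(39 + 1/2) = -(39 + ½) = -1*79/2 = -79/2 ≈ -39.500)
(l + R(S))² = (-79/2 + (-18)²)² = (-79/2 + 324)² = (569/2)² = 323761/4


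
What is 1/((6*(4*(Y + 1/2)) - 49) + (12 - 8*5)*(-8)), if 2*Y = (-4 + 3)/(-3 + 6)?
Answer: 1/183 ≈ 0.0054645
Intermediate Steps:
Y = -1/6 (Y = ((-4 + 3)/(-3 + 6))/2 = (-1/3)/2 = (-1*1/3)/2 = (1/2)*(-1/3) = -1/6 ≈ -0.16667)
1/((6*(4*(Y + 1/2)) - 49) + (12 - 8*5)*(-8)) = 1/((6*(4*(-1/6 + 1/2)) - 49) + (12 - 8*5)*(-8)) = 1/((6*(4*(-1/6 + 1/2)) - 49) + (12 - 40)*(-8)) = 1/((6*(4*(1/3)) - 49) - 28*(-8)) = 1/((6*(4/3) - 49) + 224) = 1/((8 - 49) + 224) = 1/(-41 + 224) = 1/183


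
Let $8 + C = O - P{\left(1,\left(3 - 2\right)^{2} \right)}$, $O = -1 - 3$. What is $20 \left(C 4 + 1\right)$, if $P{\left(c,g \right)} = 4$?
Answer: $-1260$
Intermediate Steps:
$O = -4$
$C = -16$ ($C = -8 - 8 = -16$)
$20 \left(C 4 + 1\right) = 20 \left(\left(-16\right) 4 + 1\right) = 20 \left(-64 + 1\right) = 20 \left(-63\right) = -1260$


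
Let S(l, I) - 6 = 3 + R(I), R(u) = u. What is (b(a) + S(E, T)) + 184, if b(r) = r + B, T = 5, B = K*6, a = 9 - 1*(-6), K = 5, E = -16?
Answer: 243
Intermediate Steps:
a = 15 (a = 9 + 6 = 15)
B = 30 (B = 5*6 = 30)
S(l, I) = 9 + I (S(l, I) = 6 + (3 + I) = 9 + I)
b(r) = 30 + r (b(r) = r + 30 = 30 + r)
(b(a) + S(E, T)) + 184 = ((30 + 15) + (9 + 5)) + 184 = (45 + 14) + 184 = 59 + 184 = 243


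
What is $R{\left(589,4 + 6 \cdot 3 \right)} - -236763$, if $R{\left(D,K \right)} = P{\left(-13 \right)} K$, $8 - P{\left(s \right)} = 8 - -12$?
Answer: $236499$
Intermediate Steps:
$P{\left(s \right)} = -12$ ($P{\left(s \right)} = 8 - \left(8 - -12\right) = 8 - \left(8 + 12\right) = 8 - 20 = -12$)
$R{\left(D,K \right)} = - 12 K$
$R{\left(589,4 + 6 \cdot 3 \right)} - -236763 = - 12 \left(4 + 6 \cdot 3\right) - -236763 = - 12 \left(4 + 18\right) + 236763 = \left(-12\right) 22 + 236763 = -264 + 236763 = 236499$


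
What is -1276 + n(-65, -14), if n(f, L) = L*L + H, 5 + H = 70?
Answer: -1015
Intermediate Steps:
H = 65 (H = -5 + 70 = 65)
n(f, L) = 65 + L² (n(f, L) = L*L + 65 = L² + 65 = 65 + L²)
-1276 + n(-65, -14) = -1276 + (65 + (-14)²) = -1276 + (65 + 196) = -1276 + 261 = -1015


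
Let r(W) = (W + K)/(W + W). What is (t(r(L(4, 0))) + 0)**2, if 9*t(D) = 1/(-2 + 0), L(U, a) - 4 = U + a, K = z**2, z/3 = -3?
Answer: 1/324 ≈ 0.0030864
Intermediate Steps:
z = -9 (z = 3*(-3) = -9)
K = 81 (K = (-9)**2 = 81)
L(U, a) = 4 + U + a (L(U, a) = 4 + (U + a) = 4 + U + a)
r(W) = (81 + W)/(2*W) (r(W) = (W + 81)/(W + W) = (81 + W)/((2*W)) = (81 + W)*(1/(2*W)) = (81 + W)/(2*W))
t(D) = -1/18 (t(D) = 1/(9*(-2 + 0)) = (1/9)/(-2) = (1/9)*(-1/2) = -1/18)
(t(r(L(4, 0))) + 0)**2 = (-1/18 + 0)**2 = (-1/18)**2 = 1/324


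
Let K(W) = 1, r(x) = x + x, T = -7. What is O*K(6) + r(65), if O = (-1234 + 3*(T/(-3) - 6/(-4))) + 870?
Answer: -445/2 ≈ -222.50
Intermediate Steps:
r(x) = 2*x
O = -705/2 (O = (-1234 + 3*(-7/(-3) - 6/(-4))) + 870 = (-1234 + 3*(-7*(-⅓) - 6*(-¼))) + 870 = (-1234 + 3*(7/3 + 3/2)) + 870 = (-1234 + 3*(23/6)) + 870 = (-1234 + 23/2) + 870 = -2445/2 + 870 = -705/2 ≈ -352.50)
O*K(6) + r(65) = -705/2*1 + 2*65 = -705/2 + 130 = -445/2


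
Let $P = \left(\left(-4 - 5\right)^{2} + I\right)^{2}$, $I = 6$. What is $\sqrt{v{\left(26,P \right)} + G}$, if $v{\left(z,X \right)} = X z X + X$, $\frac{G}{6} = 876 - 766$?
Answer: $\sqrt{1489542015} \approx 38595.0$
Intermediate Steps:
$P = 7569$ ($P = \left(\left(-4 - 5\right)^{2} + 6\right)^{2} = \left(\left(-9\right)^{2} + 6\right)^{2} = \left(81 + 6\right)^{2} = 87^{2} = 7569$)
$G = 660$ ($G = 6 \left(876 - 766\right) = 6 \cdot 110 = 660$)
$v{\left(z,X \right)} = X + z X^{2}$ ($v{\left(z,X \right)} = z X^{2} + X = X + z X^{2}$)
$\sqrt{v{\left(26,P \right)} + G} = \sqrt{7569 \left(1 + 7569 \cdot 26\right) + 660} = \sqrt{7569 \left(1 + 196794\right) + 660} = \sqrt{7569 \cdot 196795 + 660} = \sqrt{1489541355 + 660} = \sqrt{1489542015}$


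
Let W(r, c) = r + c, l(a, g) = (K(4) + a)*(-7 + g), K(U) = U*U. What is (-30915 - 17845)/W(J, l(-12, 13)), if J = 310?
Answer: -24380/167 ≈ -145.99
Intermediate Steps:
K(U) = U**2
l(a, g) = (-7 + g)*(16 + a) (l(a, g) = (4**2 + a)*(-7 + g) = (16 + a)*(-7 + g) = (-7 + g)*(16 + a))
W(r, c) = c + r
(-30915 - 17845)/W(J, l(-12, 13)) = (-30915 - 17845)/((-112 - 7*(-12) + 16*13 - 12*13) + 310) = -48760/((-112 + 84 + 208 - 156) + 310) = -48760/(24 + 310) = -48760/334 = -48760*1/334 = -24380/167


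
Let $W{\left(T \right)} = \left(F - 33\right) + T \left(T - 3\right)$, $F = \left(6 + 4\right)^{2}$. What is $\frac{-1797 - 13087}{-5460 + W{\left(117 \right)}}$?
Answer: $- \frac{14884}{7945} \approx -1.8734$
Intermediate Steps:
$F = 100$ ($F = 10^{2} = 100$)
$W{\left(T \right)} = 67 + T \left(-3 + T\right)$ ($W{\left(T \right)} = \left(100 - 33\right) + T \left(T - 3\right) = 67 + T \left(-3 + T\right)$)
$\frac{-1797 - 13087}{-5460 + W{\left(117 \right)}} = \frac{-1797 - 13087}{-5460 + \left(67 + 117^{2} - 351\right)} = - \frac{14884}{-5460 + \left(67 + 13689 - 351\right)} = - \frac{14884}{-5460 + 13405} = - \frac{14884}{7945}$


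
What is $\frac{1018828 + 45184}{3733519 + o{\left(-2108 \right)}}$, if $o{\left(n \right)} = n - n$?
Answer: $\frac{1064012}{3733519} \approx 0.28499$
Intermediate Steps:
$o{\left(n \right)} = 0$
$\frac{1018828 + 45184}{3733519 + o{\left(-2108 \right)}} = \frac{1018828 + 45184}{3733519 + 0} = \frac{1064012}{3733519}$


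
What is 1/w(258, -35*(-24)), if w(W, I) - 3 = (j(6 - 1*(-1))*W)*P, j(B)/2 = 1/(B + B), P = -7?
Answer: -1/255 ≈ -0.0039216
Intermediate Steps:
j(B) = 1/B (j(B) = 2/(B + B) = 2/((2*B)) = 2*(1/(2*B)) = 1/B)
w(W, I) = 3 - W (w(W, I) = 3 + (W/(6 - 1*(-1)))*(-7) = 3 + (W/(6 + 1))*(-7) = 3 + (W/7)*(-7) = 3 - W)
1/w(258, -35*(-24)) = 1/(3 - 1*258) = 1/(3 - 258) = 1/(-255) = -1/255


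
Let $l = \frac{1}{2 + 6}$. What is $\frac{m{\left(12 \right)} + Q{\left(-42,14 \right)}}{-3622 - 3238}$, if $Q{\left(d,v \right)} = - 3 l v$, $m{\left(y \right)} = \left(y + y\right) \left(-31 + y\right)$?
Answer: $\frac{369}{5488} \approx 0.067238$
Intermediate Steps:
$m{\left(y \right)} = 2 y \left(-31 + y\right)$
$l = \frac{1}{8} \approx 0.125$
$Q{\left(d,v \right)} = - \frac{3 v}{8}$ ($Q{\left(d,v \right)} = \left(-3\right) \frac{1}{8} v = - \frac{3 v}{8}$)
$\frac{m{\left(12 \right)} + Q{\left(-42,14 \right)}}{-3622 - 3238} = \frac{2 \cdot 12 \left(-31 + 12\right) - \frac{21}{4}}{-3622 - 3238} = \frac{2 \cdot 12 \left(-19\right) - \frac{21}{4}}{-6860} = \left(-456 - \frac{21}{4}\right) \left(- \frac{1}{6860}\right) = \left(- \frac{1845}{4}\right) \left(- \frac{1}{6860}\right) = \frac{369}{5488}$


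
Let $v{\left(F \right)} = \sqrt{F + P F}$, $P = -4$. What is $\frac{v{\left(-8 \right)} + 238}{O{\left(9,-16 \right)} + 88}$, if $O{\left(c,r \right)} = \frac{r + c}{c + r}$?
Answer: $\frac{238}{89} + \frac{2 \sqrt{6}}{89} \approx 2.7292$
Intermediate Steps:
$O{\left(c,r \right)} = 1$ ($O{\left(c,r \right)} = \frac{c + r}{c + r} = 1$)
$v{\left(F \right)} = \sqrt{3} \sqrt{- F}$ ($v{\left(F \right)} = \sqrt{F - 4 F} = \sqrt{- 3 F} = \sqrt{3} \sqrt{- F}$)
$\frac{v{\left(-8 \right)} + 238}{O{\left(9,-16 \right)} + 88} = \frac{\sqrt{3} \sqrt{\left(-1\right) \left(-8\right)} + 238}{1 + 88} = \frac{\sqrt{3} \sqrt{8} + 238}{89} = \left(\sqrt{3} \cdot 2 \sqrt{2} + 238\right) \frac{1}{89} = \left(2 \sqrt{6} + 238\right) \frac{1}{89} = \left(238 + 2 \sqrt{6}\right) \frac{1}{89} = \frac{238}{89} + \frac{2 \sqrt{6}}{89}$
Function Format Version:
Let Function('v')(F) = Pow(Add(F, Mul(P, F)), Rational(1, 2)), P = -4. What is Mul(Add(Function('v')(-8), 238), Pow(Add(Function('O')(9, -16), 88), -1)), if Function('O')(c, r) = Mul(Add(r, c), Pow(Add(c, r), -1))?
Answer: Add(Rational(238, 89), Mul(Rational(2, 89), Pow(6, Rational(1, 2)))) ≈ 2.7292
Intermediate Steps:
Function('O')(c, r) = 1 (Function('O')(c, r) = Mul(Add(c, r), Pow(Add(c, r), -1)) = 1)
Function('v')(F) = Mul(Pow(3, Rational(1, 2)), Pow(Mul(-1, F), Rational(1, 2))) (Function('v')(F) = Pow(Add(F, Mul(-4, F)), Rational(1, 2)) = Pow(Mul(-3, F), Rational(1, 2)) = Mul(Pow(3, Rational(1, 2)), Pow(Mul(-1, F), Rational(1, 2))))
Mul(Add(Function('v')(-8), 238), Pow(Add(Function('O')(9, -16), 88), -1)) = Mul(Add(Mul(Pow(3, Rational(1, 2)), Pow(Mul(-1, -8), Rational(1, 2))), 238), Pow(Add(1, 88), -1)) = Mul(Add(Mul(Pow(3, Rational(1, 2)), Pow(8, Rational(1, 2))), 238), Pow(89, -1)) = Mul(Add(Mul(Pow(3, Rational(1, 2)), Mul(2, Pow(2, Rational(1, 2)))), 238), Rational(1, 89)) = Mul(Add(Mul(2, Pow(6, Rational(1, 2))), 238), Rational(1, 89)) = Mul(Add(238, Mul(2, Pow(6, Rational(1, 2)))), Rational(1, 89)) = Add(Rational(238, 89), Mul(Rational(2, 89), Pow(6, Rational(1, 2))))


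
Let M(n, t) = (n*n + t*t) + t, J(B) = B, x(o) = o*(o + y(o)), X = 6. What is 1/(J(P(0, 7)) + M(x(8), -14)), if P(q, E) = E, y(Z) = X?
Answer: 1/12733 ≈ 7.8536e-5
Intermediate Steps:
y(Z) = 6
x(o) = o*(6 + o) (x(o) = o*(o + 6) = o*(6 + o))
M(n, t) = t + n² + t² (M(n, t) = (n² + t²) + t = t + n² + t²)
1/(J(P(0, 7)) + M(x(8), -14)) = 1/(7 + (-14 + (8*(6 + 8))² + (-14)²)) = 1/(7 + (-14 + (8*14)² + 196)) = 1/(7 + (-14 + 112² + 196)) = 1/(7 + (-14 + 12544 + 196)) = 1/(7 + 12726) = 1/12733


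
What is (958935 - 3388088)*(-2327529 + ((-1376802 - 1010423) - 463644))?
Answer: 12579121036894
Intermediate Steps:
(958935 - 3388088)*(-2327529 + ((-1376802 - 1010423) - 463644)) = -2429153*(-2327529 + (-2387225 - 463644)) = -2429153*(-2327529 - 2850869) = -2429153*(-5178398) = 12579121036894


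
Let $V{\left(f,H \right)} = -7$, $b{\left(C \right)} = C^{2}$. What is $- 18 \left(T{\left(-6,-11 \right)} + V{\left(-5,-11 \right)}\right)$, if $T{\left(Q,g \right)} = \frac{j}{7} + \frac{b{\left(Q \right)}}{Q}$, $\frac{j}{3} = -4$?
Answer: $\frac{1854}{7} \approx 264.86$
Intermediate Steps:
$j = -12$ ($j = 3 \left(-4\right) = -12$)
$T{\left(Q,g \right)} = - \frac{12}{7} + Q$ ($T{\left(Q,g \right)} = - \frac{12}{7} + \frac{Q^{2}}{Q} = \left(-12\right) \frac{1}{7} + Q = - \frac{12}{7} + Q$)
$- 18 \left(T{\left(-6,-11 \right)} + V{\left(-5,-11 \right)}\right) = - 18 \left(\left(- \frac{12}{7} - 6\right) - 7\right) = - 18 \left(- \frac{54}{7} - 7\right) = \left(-18\right) \left(- \frac{103}{7}\right) = \frac{1854}{7}$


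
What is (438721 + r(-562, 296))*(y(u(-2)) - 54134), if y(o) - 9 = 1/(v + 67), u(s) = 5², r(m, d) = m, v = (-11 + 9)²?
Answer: -1683789828966/71 ≈ -2.3715e+10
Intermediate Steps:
v = 4 (v = (-2)² = 4)
u(s) = 25
y(o) = 640/71 (y(o) = 9 + 1/(4 + 67) = 9 + 1/71 = 640/71)
(438721 + r(-562, 296))*(y(u(-2)) - 54134) = (438721 - 562)*(640/71 - 54134) = 438159*(-3842874/71) = -1683789828966/71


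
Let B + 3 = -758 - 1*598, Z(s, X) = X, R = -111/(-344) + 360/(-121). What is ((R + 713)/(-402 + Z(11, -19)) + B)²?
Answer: 568549747804527375121/307080201879616 ≈ 1.8515e+6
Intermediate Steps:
R = -110409/41624 (R = -111*(-1/344) + 360*(-1/121) = 111/344 - 360/121 = -110409/41624 ≈ -2.6525)
B = -1359 (B = -3 + (-758 - 1*598) = -3 + (-758 - 598) = -3 - 1356 = -1359)
((R + 713)/(-402 + Z(11, -19)) + B)² = ((-110409/41624 + 713)/(-402 - 19) - 1359)² = ((29567503/41624)/(-421) - 1359)² = ((29567503/41624)*(-1/421) - 1359)² = (-29567503/17523704 - 1359)² = (-23844281239/17523704)² = 568549747804527375121/307080201879616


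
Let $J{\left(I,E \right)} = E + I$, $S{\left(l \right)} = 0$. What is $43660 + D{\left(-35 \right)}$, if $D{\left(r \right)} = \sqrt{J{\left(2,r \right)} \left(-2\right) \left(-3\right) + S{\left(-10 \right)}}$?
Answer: $43660 + 3 i \sqrt{22} \approx 43660.0 + 14.071 i$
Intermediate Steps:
$D{\left(r \right)} = \sqrt{12 + 6 r}$ ($D{\left(r \right)} = \sqrt{\left(r + 2\right) \left(-2\right) \left(-3\right) + 0} = \sqrt{\left(2 + r\right) \left(-2\right) \left(-3\right) + 0} = \sqrt{\left(-4 - 2 r\right) \left(-3\right) + 0} = \sqrt{\left(12 + 6 r\right) + 0} = \sqrt{12 + 6 r}$)
$43660 + D{\left(-35 \right)} = 43660 + \sqrt{12 + 6 \left(-35\right)} = 43660 + \sqrt{12 - 210} = 43660 + \sqrt{-198} = 43660 + 3 i \sqrt{22}$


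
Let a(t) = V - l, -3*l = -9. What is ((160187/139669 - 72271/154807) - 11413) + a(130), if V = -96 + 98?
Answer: -246775823559952/21621738883 ≈ -11413.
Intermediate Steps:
l = 3 (l = -1/3*(-9) = 3)
V = 2
a(t) = -1 (a(t) = 2 - 1*3 = 2 - 3 = -1)
((160187/139669 - 72271/154807) - 11413) + a(130) = ((160187/139669 - 72271/154807) - 11413) - 1 = (14704050610/21621738883 - 11413) - 1 = -246754201821069/21621738883 - 1 = -246775823559952/21621738883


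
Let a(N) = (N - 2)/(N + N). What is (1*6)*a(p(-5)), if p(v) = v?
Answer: 21/5 ≈ 4.2000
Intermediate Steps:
a(N) = (-2 + N)/(2*N) (a(N) = (-2 + N)/((2*N)) = (-2 + N)*(1/(2*N)) = (-2 + N)/(2*N))
(1*6)*a(p(-5)) = (1*6)*((½)*(-2 - 5)/(-5)) = 6*((½)*(-⅕)*(-7)) = 6*(7/10) = 21/5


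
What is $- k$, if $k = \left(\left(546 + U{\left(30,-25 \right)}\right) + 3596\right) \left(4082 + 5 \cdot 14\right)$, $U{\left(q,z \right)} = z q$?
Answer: $-14083584$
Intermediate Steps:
$U{\left(q,z \right)} = q z$
$k = 14083584$ ($k = \left(\left(546 + 30 \left(-25\right)\right) + 3596\right) \left(4082 + 5 \cdot 14\right) = \left(\left(546 - 750\right) + 3596\right) \left(4082 + 70\right) = \left(-204 + 3596\right) 4152 = 3392 \cdot 4152 = 14083584$)
$- k = \left(-1\right) 14083584 = -14083584$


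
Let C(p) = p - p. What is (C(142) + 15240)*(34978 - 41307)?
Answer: -96453960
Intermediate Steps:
C(p) = 0
(C(142) + 15240)*(34978 - 41307) = (0 + 15240)*(34978 - 41307) = 15240*(-6329) = -96453960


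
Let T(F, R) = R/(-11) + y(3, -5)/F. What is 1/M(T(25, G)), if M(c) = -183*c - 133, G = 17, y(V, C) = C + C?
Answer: 55/12266 ≈ 0.0044839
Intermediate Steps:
y(V, C) = 2*C
T(F, R) = -10/F - R/11 (T(F, R) = R/(-11) + (2*(-5))/F = R*(-1/11) - 10/F = -R/11 - 10/F = -10/F - R/11)
M(c) = -133 - 183*c
1/M(T(25, G)) = 1/(-133 - 183*(-10/25 - 1/11*17)) = 1/(-133 - 183*(-10*1/25 - 17/11)) = 1/(-133 - 183*(-2/5 - 17/11)) = 1/(-133 - 183*(-107/55)) = 1/(-133 + 19581/55) = 1/(12266/55) = 55/12266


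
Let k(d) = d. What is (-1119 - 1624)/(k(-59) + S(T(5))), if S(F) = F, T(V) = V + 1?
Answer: 2743/53 ≈ 51.755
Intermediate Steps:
T(V) = 1 + V
(-1119 - 1624)/(k(-59) + S(T(5))) = (-1119 - 1624)/(-59 + (1 + 5)) = -2743/(-59 + 6) = -2743/(-53) = -2743*(-1/53) = 2743/53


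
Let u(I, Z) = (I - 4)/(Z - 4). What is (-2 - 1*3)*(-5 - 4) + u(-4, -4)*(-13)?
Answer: 32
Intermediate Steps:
u(I, Z) = (-4 + I)/(-4 + Z)
(-2 - 1*3)*(-5 - 4) + u(-4, -4)*(-13) = (-2 - 1*3)*(-5 - 4) + ((-4 - 4)/(-4 - 4))*(-13) = (-2 - 3)*(-9) + (-8/(-8))*(-13) = -5*(-9) - ⅛*(-8)*(-13) = 45 + 1*(-13) = 45 - 13 = 32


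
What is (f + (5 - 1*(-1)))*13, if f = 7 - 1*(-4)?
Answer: 221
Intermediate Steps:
f = 11 (f = 7 + 4 = 11)
(f + (5 - 1*(-1)))*13 = (11 + (5 - 1*(-1)))*13 = (11 + (5 + 1))*13 = (11 + 6)*13 = 17*13 = 221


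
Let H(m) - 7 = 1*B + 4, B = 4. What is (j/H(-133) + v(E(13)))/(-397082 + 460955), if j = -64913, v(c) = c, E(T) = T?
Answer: -64718/958095 ≈ -0.067549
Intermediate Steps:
H(m) = 15 (H(m) = 7 + (1*4 + 4) = 7 + (4 + 4) = 7 + 8 = 15)
(j/H(-133) + v(E(13)))/(-397082 + 460955) = (-64913/15 + 13)/(-397082 + 460955) = (-64913*1/15 + 13)/63873 = (-64913/15 + 13)*(1/63873) = -64718/15*1/63873 = -64718/958095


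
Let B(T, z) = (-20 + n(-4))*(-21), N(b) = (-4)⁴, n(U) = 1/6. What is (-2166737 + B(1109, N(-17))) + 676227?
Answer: -2980187/2 ≈ -1.4901e+6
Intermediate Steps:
n(U) = ⅙
N(b) = 256
B(T, z) = 833/2 (B(T, z) = (-20 + ⅙)*(-21) = -119/6*(-21) = 833/2)
(-2166737 + B(1109, N(-17))) + 676227 = (-2166737 + 833/2) + 676227 = -4332641/2 + 676227 = -2980187/2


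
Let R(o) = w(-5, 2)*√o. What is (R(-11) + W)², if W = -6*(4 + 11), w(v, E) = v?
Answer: 7825 + 900*I*√11 ≈ 7825.0 + 2985.0*I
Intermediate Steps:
R(o) = -5*√o
W = -90 (W = -6*15 = -90)
(R(-11) + W)² = (-5*I*√11 - 90)² = (-90 - 5*I*√11)²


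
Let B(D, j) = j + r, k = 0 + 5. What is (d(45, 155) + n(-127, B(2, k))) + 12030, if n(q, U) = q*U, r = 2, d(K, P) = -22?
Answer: 11119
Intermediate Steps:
k = 5
B(D, j) = 2 + j (B(D, j) = j + 2 = 2 + j)
n(q, U) = U*q
(d(45, 155) + n(-127, B(2, k))) + 12030 = (-22 + (2 + 5)*(-127)) + 12030 = (-22 + 7*(-127)) + 12030 = (-22 - 889) + 12030 = -911 + 12030 = 11119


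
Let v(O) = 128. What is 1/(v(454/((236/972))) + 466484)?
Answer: 1/466612 ≈ 2.1431e-6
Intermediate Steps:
1/(v(454/((236/972))) + 466484) = 1/(128 + 466484) = 1/466612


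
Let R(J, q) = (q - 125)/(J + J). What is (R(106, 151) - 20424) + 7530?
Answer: -1366751/106 ≈ -12894.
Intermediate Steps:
R(J, q) = (-125 + q)/(2*J) (R(J, q) = (-125 + q)/((2*J)) = (-125 + q)*(1/(2*J)) = (-125 + q)/(2*J))
(R(106, 151) - 20424) + 7530 = ((½)*(-125 + 151)/106 - 20424) + 7530 = ((½)*(1/106)*26 - 20424) + 7530 = (13/106 - 20424) + 7530 = -2164931/106 + 7530 = -1366751/106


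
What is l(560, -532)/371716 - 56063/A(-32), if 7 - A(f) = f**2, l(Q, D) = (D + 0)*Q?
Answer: 270217493/4974147 ≈ 54.324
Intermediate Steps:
l(Q, D) = D*Q
A(f) = 7 - f**2
l(560, -532)/371716 - 56063/A(-32) = -532*560/371716 - 56063/(7 - 1*(-32)**2) = -297920*1/371716 - 56063/(7 - 1*1024) = -3920/4891 - 56063/(7 - 1024) = -3920/4891 - 56063/(-1017) = -3920/4891 - 56063*(-1/1017) = -3920/4891 + 56063/1017 = 270217493/4974147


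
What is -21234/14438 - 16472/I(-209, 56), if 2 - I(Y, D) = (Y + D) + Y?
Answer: -30693989/656929 ≈ -46.723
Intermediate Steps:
I(Y, D) = 2 - D - 2*Y (I(Y, D) = 2 - ((Y + D) + Y) = 2 - ((D + Y) + Y) = 2 - (D + 2*Y) = 2 + (-D - 2*Y) = 2 - D - 2*Y)
-21234/14438 - 16472/I(-209, 56) = -21234/14438 - 16472/(2 - 1*56 - 2*(-209)) = -21234*1/14438 - 16472/(2 - 56 + 418) = -10617/7219 - 16472/364 = -10617/7219 - 16472*1/364 = -10617/7219 - 4118/91 = -30693989/656929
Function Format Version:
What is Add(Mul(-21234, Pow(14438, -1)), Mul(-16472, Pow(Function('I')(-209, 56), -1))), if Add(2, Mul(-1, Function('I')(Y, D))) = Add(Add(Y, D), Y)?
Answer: Rational(-30693989, 656929) ≈ -46.723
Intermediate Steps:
Function('I')(Y, D) = Add(2, Mul(-1, D), Mul(-2, Y)) (Function('I')(Y, D) = Add(2, Mul(-1, Add(Add(Y, D), Y))) = Add(2, Mul(-1, Add(Add(D, Y), Y))) = Add(2, Mul(-1, Add(D, Mul(2, Y)))) = Add(2, Add(Mul(-1, D), Mul(-2, Y))) = Add(2, Mul(-1, D), Mul(-2, Y)))
Add(Mul(-21234, Pow(14438, -1)), Mul(-16472, Pow(Function('I')(-209, 56), -1))) = Add(Mul(-21234, Pow(14438, -1)), Mul(-16472, Pow(Add(2, Mul(-1, 56), Mul(-2, -209)), -1))) = Add(Mul(-21234, Rational(1, 14438)), Mul(-16472, Pow(Add(2, -56, 418), -1))) = Add(Rational(-10617, 7219), Mul(-16472, Pow(364, -1))) = Add(Rational(-10617, 7219), Mul(-16472, Rational(1, 364))) = Add(Rational(-10617, 7219), Rational(-4118, 91)) = Rational(-30693989, 656929)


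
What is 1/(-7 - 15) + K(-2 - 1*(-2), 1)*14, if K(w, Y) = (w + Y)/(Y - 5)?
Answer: -39/11 ≈ -3.5455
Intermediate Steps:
K(w, Y) = (Y + w)/(-5 + Y)
1/(-7 - 15) + K(-2 - 1*(-2), 1)*14 = 1/(-7 - 15) + ((1 + (-2 - 1*(-2)))/(-5 + 1))*14 = 1/(-22) + ((1 + (-2 + 2))/(-4))*14 = -1/22 - (1 + 0)/4*14 = -1/22 - 1/4*1*14 = -1/22 - 1/4*14 = -1/22 - 7/2 = -39/11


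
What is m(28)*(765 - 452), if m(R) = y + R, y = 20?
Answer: 15024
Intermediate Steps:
m(R) = 20 + R
m(28)*(765 - 452) = (20 + 28)*(765 - 452) = 48*313 = 15024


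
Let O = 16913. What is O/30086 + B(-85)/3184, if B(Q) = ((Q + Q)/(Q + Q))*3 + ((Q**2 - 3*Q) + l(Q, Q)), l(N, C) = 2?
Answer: 139522351/47896912 ≈ 2.9130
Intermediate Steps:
B(Q) = 5 + Q**2 - 3*Q (B(Q) = ((Q + Q)/(Q + Q))*3 + ((Q**2 - 3*Q) + 2) = ((2*Q)/((2*Q)))*3 + (2 + Q**2 - 3*Q) = ((2*Q)*(1/(2*Q)))*3 + (2 + Q**2 - 3*Q) = 1*3 + (2 + Q**2 - 3*Q) = 3 + (2 + Q**2 - 3*Q) = 5 + Q**2 - 3*Q)
O/30086 + B(-85)/3184 = 16913/30086 + (5 + (-85)**2 - 3*(-85))/3184 = 16913*(1/30086) + (5 + 7225 + 255)*(1/3184) = 16913/30086 + 7485*(1/3184) = 16913/30086 + 7485/3184 = 139522351/47896912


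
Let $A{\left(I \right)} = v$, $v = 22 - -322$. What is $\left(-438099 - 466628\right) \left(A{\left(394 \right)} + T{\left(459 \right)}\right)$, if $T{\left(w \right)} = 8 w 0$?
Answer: $-311226088$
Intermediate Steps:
$T{\left(w \right)} = 0$
$v = 344$ ($v = 22 + 322 = 344$)
$A{\left(I \right)} = 344$
$\left(-438099 - 466628\right) \left(A{\left(394 \right)} + T{\left(459 \right)}\right) = \left(-438099 - 466628\right) \left(344 + 0\right) = \left(-904727\right) 344 = -311226088$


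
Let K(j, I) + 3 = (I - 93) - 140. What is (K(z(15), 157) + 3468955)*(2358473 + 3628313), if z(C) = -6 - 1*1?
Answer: 20767418272536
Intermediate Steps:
z(C) = -7 (z(C) = -6 - 1 = -7)
K(j, I) = -236 + I (K(j, I) = -3 + ((I - 93) - 140) = -3 + ((-93 + I) - 140) = -3 + (-233 + I) = -236 + I)
(K(z(15), 157) + 3468955)*(2358473 + 3628313) = ((-236 + 157) + 3468955)*(2358473 + 3628313) = (-79 + 3468955)*5986786 = 3468876*5986786 = 20767418272536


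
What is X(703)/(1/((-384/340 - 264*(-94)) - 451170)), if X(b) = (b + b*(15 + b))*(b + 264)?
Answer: -17713366457066934/85 ≈ -2.0839e+14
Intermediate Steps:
X(b) = (264 + b)*(b + b*(15 + b)) (X(b) = (b + b*(15 + b))*(264 + b) = (264 + b)*(b + b*(15 + b)))
X(703)/(1/((-384/340 - 264*(-94)) - 451170)) = (703*(4224 + 703² + 280*703))/(1/((-384/340 - 264*(-94)) - 451170)) = (703*(4224 + 494209 + 196840))/(1/((-384*1/340 + 24816) - 451170)) = (703*695273)/(1/((-96/85 + 24816) - 451170)) = 488776919/(1/(2109264/85 - 451170)) = 488776919/(1/(-36240186/85)) = 488776919/(-85/36240186) = 488776919*(-36240186/85) = -17713366457066934/85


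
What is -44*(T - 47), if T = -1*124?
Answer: 7524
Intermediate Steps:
T = -124
-44*(T - 47) = -44*(-124 - 47) = -44*(-171) = 7524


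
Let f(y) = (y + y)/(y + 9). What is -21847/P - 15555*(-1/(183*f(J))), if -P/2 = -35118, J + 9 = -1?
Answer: 69164/17559 ≈ 3.9389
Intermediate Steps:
J = -10 (J = -9 - 1 = -10)
P = 70236 (P = -2*(-35118) = 70236)
f(y) = 2*y/(9 + y) (f(y) = (2*y)/(9 + y) = 2*y/(9 + y))
-21847/P - 15555*(-1/(183*f(J))) = -21847/70236 - 15555/((2*(-10)/(9 - 10))*(-183)) = -21847*1/70236 - 15555/((2*(-10)/(-1))*(-183)) = -21847/70236 - 15555/((2*(-10)*(-1))*(-183)) = -21847/70236 - 15555/(20*(-183)) = -21847/70236 - 15555/(-3660) = -21847/70236 - 15555*(-1/3660) = -21847/70236 + 17/4 = 69164/17559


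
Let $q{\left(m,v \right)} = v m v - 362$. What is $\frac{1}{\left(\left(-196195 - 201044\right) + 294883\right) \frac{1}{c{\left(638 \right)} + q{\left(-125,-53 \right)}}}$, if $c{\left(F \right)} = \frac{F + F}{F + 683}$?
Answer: $\frac{464313051}{135212276} \approx 3.434$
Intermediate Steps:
$q{\left(m,v \right)} = -362 + m v^{2}$ ($q{\left(m,v \right)} = m v v - 362 = m v^{2} - 362 = -362 + m v^{2}$)
$c{\left(F \right)} = \frac{2 F}{683 + F}$
$\frac{1}{\left(\left(-196195 - 201044\right) + 294883\right) \frac{1}{c{\left(638 \right)} + q{\left(-125,-53 \right)}}} = \frac{1}{\left(\left(-196195 - 201044\right) + 294883\right) \frac{1}{2 \cdot 638 \frac{1}{683 + 638} - \left(362 + 125 \left(-53\right)^{2}\right)}} = \frac{1}{\left(-397239 + 294883\right) \frac{1}{2 \cdot 638 \cdot \frac{1}{1321} - 351487}} = \frac{1}{\left(-102356\right) \frac{1}{2 \cdot 638 \cdot \frac{1}{1321} - 351487}} = \frac{1}{\left(-102356\right) \frac{1}{\frac{1276}{1321} - 351487}} = \frac{1}{\left(-102356\right) \frac{1}{- \frac{464313051}{1321}}} = \frac{1}{\left(-102356\right) \left(- \frac{1321}{464313051}\right)} = \frac{1}{\frac{135212276}{464313051}} = \frac{464313051}{135212276}$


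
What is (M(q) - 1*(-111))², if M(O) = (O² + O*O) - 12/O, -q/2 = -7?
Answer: 12355225/49 ≈ 2.5215e+5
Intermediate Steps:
q = 14 (q = -2*(-7) = 14)
M(O) = -12/O + 2*O² (M(O) = (O² + O²) - 12/O = 2*O² - 12/O = -12/O + 2*O²)
(M(q) - 1*(-111))² = (2*(-6 + 14³)/14 - 1*(-111))² = (2*(1/14)*(-6 + 2744) + 111)² = (2*(1/14)*2738 + 111)² = (2738/7 + 111)² = (3515/7)² = 12355225/49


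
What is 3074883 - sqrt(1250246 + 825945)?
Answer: 3074883 - sqrt(2076191) ≈ 3.0734e+6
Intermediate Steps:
3074883 - sqrt(1250246 + 825945) = 3074883 - sqrt(2076191)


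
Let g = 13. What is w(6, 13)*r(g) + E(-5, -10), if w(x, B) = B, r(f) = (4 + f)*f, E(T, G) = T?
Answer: 2868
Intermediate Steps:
r(f) = f*(4 + f)
w(6, 13)*r(g) + E(-5, -10) = 13*(13*(4 + 13)) - 5 = 13*(13*17) - 5 = 13*221 - 5 = 2873 - 5 = 2868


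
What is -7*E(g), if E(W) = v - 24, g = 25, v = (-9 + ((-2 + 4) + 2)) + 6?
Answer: 161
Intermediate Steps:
v = 1 (v = (-9 + (2 + 2)) + 6 = (-9 + 4) + 6 = -5 + 6 = 1)
E(W) = -23 (E(W) = 1 - 24 = -23)
-7*E(g) = -7*(-23) = 161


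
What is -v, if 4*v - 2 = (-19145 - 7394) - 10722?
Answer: 37259/4 ≈ 9314.8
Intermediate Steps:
v = -37259/4 (v = ½ + ((-19145 - 7394) - 10722)/4 = ½ + (-26539 - 10722)/4 = ½ + (¼)*(-37261) = ½ - 37261/4 = -37259/4 ≈ -9314.8)
-v = -1*(-37259/4) = 37259/4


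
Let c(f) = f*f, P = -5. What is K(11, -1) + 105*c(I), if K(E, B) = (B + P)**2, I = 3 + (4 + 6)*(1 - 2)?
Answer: 5181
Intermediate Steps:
I = -7 (I = 3 + 10*(-1) = 3 - 10 = -7)
c(f) = f**2
K(E, B) = (-5 + B)**2 (K(E, B) = (B - 5)**2 = (-5 + B)**2)
K(11, -1) + 105*c(I) = (-5 - 1)**2 + 105*(-7)**2 = (-6)**2 + 105*49 = 36 + 5145 = 5181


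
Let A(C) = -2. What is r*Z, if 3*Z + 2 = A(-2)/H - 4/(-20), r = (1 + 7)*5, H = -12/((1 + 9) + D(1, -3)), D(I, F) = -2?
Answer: -56/9 ≈ -6.2222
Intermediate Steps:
H = -3/2 (H = -12/((1 + 9) - 2) = -12/(10 - 2) = -12/8 = -12*1/8 = -3/2 ≈ -1.5000)
r = 40 (r = 8*5 = 40)
Z = -7/45 (Z = -2/3 + (-2/(-3/2) - 4/(-20))/3 = -2/3 + (-2*(-2/3) - 4*(-1/20))/3 = -2/3 + (4/3 + 1/5)/3 = -2/3 + (1/3)*(23/15) = -2/3 + 23/45 = -7/45 ≈ -0.15556)
r*Z = 40*(-7/45) = -56/9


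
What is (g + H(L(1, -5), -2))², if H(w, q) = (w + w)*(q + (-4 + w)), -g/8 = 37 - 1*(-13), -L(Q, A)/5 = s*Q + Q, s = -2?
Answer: 168100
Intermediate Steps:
L(Q, A) = 5*Q (L(Q, A) = -5*(-2*Q + Q) = -(-5)*Q = 5*Q)
g = -400 (g = -8*(37 - 1*(-13)) = -8*(37 + 13) = -8*50 = -400)
H(w, q) = 2*w*(-4 + q + w) (H(w, q) = (2*w)*(-4 + q + w) = 2*w*(-4 + q + w))
(g + H(L(1, -5), -2))² = (-400 + 2*(5*1)*(-4 - 2 + 5*1))² = (-400 + 2*5*(-4 - 2 + 5))² = (-400 + 2*5*(-1))² = (-400 - 10)² = (-410)² = 168100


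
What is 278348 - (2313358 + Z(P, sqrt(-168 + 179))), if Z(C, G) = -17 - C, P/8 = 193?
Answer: -2033449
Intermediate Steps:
P = 1544 (P = 8*193 = 1544)
278348 - (2313358 + Z(P, sqrt(-168 + 179))) = 278348 - (2313358 + (-17 - 1*1544)) = 278348 - (2313358 + (-17 - 1544)) = 278348 - (2313358 - 1561) = 278348 - 1*2311797 = 278348 - 2311797 = -2033449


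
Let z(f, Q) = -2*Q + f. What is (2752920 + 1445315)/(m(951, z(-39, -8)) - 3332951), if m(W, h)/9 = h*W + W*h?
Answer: -839647/745333 ≈ -1.1265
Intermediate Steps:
z(f, Q) = f - 2*Q
m(W, h) = 18*W*h (m(W, h) = 9*(h*W + W*h) = 9*(W*h + W*h) = 9*(2*W*h) = 18*W*h)
(2752920 + 1445315)/(m(951, z(-39, -8)) - 3332951) = (2752920 + 1445315)/(18*951*(-39 - 2*(-8)) - 3332951) = 4198235/(18*951*(-39 + 16) - 3332951) = 4198235/(18*951*(-23) - 3332951) = 4198235/(-393714 - 3332951) = 4198235/(-3726665) = 4198235*(-1/3726665) = -839647/745333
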